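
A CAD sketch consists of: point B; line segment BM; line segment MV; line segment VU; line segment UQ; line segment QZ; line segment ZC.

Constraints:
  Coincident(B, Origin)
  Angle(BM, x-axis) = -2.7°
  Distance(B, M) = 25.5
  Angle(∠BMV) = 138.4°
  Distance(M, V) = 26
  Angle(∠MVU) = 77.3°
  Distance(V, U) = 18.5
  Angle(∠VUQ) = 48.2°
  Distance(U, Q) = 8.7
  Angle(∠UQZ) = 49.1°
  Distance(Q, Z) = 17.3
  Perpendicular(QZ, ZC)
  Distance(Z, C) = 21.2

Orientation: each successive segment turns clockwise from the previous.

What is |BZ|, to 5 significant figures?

53.349

B is at the origin; BM runs at -2.7° with length 25.5, so M = (25.472, -1.2012). ∠BMV = 138.4° gives MV at -44.300° from the x-axis; with |MV| = 26.0, V = (44.080, -19.360). ∠MVU = 77.3° gives VU at -147.00° from the x-axis; with |VU| = 18.5, U = (28.564, -29.436). ∠VUQ = 48.2° gives UQ at 81.200° from the x-axis; with |UQ| = 8.7, Q = (29.895, -20.838). ∠UQZ = 49.1° gives QZ at -49.700° from the x-axis; with |QZ| = 17.3, Z = (41.085, -34.032). Then |BZ| = |Z − B| = 53.349.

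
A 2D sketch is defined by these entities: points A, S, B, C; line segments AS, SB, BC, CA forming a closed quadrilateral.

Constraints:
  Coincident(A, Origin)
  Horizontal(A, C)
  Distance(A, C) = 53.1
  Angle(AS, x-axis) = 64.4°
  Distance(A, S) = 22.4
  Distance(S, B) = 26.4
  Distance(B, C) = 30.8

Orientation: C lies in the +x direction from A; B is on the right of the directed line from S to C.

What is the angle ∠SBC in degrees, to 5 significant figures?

113.48°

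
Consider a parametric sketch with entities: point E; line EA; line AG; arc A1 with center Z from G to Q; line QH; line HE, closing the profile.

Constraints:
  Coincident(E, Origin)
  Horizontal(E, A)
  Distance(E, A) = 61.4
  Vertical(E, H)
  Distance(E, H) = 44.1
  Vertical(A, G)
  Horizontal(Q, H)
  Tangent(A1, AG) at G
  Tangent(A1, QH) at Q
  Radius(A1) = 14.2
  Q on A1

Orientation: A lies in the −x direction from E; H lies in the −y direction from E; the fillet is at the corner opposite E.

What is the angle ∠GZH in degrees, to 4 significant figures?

163.3°

E is at the origin; EA is horizontal with |EA| = 61.4 and A on the −x side, so A = (-61.40, 0.000). E and H share the same x with |EH| = 44.1 and H on the −y side, so H = (0.000, -44.10). The virtual corner opposite E is at (-61.40, -44.10). Tangency of A1 to AG means the radius ZG is perpendicular to AG and the tangent condition forces ZQ to be normal to QH, with radius 14.2, so the center Z sits 14.2 in from both sides at Z = (-47.20, -29.90). That places the tangent points at G = (-61.40, -29.90) on AG and Q = (-47.20, -44.10) on QH. Then cos ∠GZH = ZG·ZH / (|ZG||ZH|), giving 163.3°.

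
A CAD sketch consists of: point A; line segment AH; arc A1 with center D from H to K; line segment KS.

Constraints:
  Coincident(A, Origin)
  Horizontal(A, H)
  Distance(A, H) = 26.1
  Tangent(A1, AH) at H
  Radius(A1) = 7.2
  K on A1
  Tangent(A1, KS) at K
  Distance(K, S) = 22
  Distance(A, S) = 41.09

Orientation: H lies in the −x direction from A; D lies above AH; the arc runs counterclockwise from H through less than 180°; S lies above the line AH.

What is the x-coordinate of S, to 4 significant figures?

-27.77

Checks: |DK| = 7.200 ✓; ∠(DK, KS) = 90.00° ✓; |KS| = 22.00 ✓; |AS| = 41.09 ✓.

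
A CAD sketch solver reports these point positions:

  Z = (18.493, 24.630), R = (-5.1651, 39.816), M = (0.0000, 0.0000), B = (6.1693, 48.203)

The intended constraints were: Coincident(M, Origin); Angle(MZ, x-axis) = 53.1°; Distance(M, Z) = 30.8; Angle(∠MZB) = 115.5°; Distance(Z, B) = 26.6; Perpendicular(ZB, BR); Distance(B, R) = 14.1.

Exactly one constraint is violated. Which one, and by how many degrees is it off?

Perpendicular(ZB, BR) — off by 8.90°.

M = (0.00, 0.00) ✓; MZ at 53.10° ✓; |MZ| = 30.80 ✓; ∠MZB = 115.5° ✓; |ZB| = 26.60 ✓; ∠(ZB, BR) = 98.90° ✗; |BR| = 14.10 ✓.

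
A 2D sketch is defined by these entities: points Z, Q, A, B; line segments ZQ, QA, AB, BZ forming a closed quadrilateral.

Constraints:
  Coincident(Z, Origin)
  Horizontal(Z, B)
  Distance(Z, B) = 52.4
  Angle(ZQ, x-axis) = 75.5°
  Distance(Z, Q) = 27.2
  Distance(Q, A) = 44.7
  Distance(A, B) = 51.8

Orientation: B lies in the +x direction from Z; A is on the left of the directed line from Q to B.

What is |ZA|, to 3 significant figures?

67.5

Z is at the origin; Z and B share the same y with |ZB| = 52.4 and B in +x, so B = (52.4, 0). ZQ runs at 75.5° with |ZQ| = 27.2, so Q = (6.81, 26.3). A is determined by |QA| = 44.7 and |AB| = 51.8 together: it lies at the intersection of circle(Q, 44.7) and circle(B, 51.8). With |QB| = 52.6, the foot of the radical line on QB is 19.8 from Q and the perpendicular offset is √(44.7² − 19.8²) = 40.1. Taking the left-of-QB solution: A = (44.0, 51.1).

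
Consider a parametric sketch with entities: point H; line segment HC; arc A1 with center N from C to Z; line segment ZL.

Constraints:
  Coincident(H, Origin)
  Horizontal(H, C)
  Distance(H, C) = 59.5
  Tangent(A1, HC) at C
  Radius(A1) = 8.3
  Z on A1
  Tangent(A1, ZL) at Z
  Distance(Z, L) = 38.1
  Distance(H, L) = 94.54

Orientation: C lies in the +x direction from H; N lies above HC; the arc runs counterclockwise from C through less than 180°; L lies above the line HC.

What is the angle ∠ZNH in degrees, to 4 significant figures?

137.9°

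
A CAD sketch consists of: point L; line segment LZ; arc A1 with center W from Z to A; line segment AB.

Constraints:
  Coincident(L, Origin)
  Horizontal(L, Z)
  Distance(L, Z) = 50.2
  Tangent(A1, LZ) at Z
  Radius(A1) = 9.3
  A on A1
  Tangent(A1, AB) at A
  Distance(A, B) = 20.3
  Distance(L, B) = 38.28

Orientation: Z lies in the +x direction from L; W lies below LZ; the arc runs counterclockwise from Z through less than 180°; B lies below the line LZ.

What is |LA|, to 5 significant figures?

42.529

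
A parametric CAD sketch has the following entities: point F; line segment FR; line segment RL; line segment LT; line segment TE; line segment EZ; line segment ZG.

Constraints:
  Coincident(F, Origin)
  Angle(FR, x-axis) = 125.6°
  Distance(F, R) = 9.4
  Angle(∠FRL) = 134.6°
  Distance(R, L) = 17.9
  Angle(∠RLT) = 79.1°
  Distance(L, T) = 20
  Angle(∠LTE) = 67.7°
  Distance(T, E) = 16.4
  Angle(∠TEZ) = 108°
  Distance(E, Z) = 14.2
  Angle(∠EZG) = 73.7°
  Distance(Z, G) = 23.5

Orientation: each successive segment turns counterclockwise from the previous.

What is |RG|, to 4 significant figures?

25.86

F is at the origin; FR runs at 125.6° with length 9.4, so R = (-5.472, 7.643). ∠FRL = 134.6° gives RL at 171.0° from the x-axis; with |RL| = 17.9, L = (-23.15, 10.44). ∠RLT = 79.1° gives LT at -88.10° from the x-axis; with |LT| = 20.0, T = (-22.49, -9.546). ∠LTE = 67.7° gives TE at 24.20° from the x-axis; with |TE| = 16.4, E = (-7.530, -2.823). ∠TEZ = 108.0° gives EZ at 96.20° from the x-axis; with |EZ| = 14.2, Z = (-9.063, 11.29). ∠EZG = 73.7° gives ZG at -157.5° from the x-axis; with |ZG| = 23.5, G = (-30.77, 2.301). Then |RG| = |G − R| = 25.86.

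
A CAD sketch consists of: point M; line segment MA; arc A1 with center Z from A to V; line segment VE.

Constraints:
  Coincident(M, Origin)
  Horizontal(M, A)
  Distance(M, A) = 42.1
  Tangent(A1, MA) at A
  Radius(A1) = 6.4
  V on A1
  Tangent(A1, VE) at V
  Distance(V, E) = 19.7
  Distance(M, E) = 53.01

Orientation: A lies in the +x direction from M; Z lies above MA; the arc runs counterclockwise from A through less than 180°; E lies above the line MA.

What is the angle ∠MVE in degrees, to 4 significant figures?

90.67°

Checks: |ZV| = 6.400 ✓; ∠(ZV, VE) = 90.00° ✓; |VE| = 19.70 ✓; |ME| = 53.01 ✓.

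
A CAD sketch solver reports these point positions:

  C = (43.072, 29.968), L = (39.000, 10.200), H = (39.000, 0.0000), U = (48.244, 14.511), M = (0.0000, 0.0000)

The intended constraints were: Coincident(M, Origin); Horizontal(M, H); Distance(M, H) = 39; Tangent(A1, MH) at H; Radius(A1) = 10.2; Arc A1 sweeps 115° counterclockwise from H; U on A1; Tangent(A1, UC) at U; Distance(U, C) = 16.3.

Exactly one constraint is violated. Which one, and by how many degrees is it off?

Tangent(A1, UC) at U — off by 6.50°.

M = (0.00, 0.00) ✓; M.y = 0.00, H.y = 0.00 ✓; |MH| = 39.00 ✓; ∠(LH, HM) = 90.00° ✓; |LH| = 10.20 ✓; bearing(L→U) − bearing(L→H) = 115.0° ✓; |LU| = 10.20 ✓; ∠(LU, UC) = 96.50° ✗; |UC| = 16.30 ✓.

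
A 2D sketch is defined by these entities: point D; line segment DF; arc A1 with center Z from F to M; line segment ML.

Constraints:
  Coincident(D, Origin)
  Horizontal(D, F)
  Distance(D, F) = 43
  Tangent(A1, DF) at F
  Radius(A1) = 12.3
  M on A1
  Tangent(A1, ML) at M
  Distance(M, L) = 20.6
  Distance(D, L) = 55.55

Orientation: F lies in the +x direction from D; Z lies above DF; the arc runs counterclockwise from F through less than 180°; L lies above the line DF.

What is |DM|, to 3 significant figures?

56.6

Checks: |ZM| = 12.30 ✓; ∠(ZM, ML) = 90.00° ✓; |ML| = 20.60 ✓; |DL| = 55.55 ✓.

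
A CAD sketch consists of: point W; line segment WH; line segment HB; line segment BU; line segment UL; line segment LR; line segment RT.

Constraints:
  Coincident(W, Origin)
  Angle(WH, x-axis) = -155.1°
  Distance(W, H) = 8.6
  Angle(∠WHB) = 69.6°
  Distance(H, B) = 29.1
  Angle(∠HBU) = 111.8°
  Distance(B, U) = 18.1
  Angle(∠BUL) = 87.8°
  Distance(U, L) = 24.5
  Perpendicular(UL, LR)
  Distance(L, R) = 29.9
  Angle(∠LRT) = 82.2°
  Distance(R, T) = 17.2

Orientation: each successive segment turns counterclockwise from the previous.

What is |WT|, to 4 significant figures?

22.15

The perpendicularity gives LR at right angles to UL, so LR runs at -154.3°; with |LR| = 29.9, R = (-8.084, -7.762). ∠LRT = 82.2° gives RT at -56.50° from the x-axis; with |RT| = 17.2, T = (1.409, -22.11). Then |WT| = |T − W| = 22.15.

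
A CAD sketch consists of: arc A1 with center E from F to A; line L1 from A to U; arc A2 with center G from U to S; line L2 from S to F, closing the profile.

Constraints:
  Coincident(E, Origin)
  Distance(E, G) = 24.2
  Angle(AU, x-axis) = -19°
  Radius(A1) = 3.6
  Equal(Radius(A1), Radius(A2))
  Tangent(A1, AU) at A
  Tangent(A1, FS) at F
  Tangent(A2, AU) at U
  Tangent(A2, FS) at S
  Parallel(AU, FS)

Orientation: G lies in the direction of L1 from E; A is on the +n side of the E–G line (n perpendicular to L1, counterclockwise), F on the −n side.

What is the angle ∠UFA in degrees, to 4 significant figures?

73.43°

Tangency of A1 to both parallel lines with radius 3.6 puts A and F at E ± 3.6·n: A = (1.172, 3.404), F = (-1.172, -3.404). Equal radii place U and S the same way about G: U = G + 3.6·n = (24.05, -4.475), S = G − 3.6·n = (21.71, -11.28). Then cos ∠UFA = FU·FA / (|FU||FA|), giving 73.43°.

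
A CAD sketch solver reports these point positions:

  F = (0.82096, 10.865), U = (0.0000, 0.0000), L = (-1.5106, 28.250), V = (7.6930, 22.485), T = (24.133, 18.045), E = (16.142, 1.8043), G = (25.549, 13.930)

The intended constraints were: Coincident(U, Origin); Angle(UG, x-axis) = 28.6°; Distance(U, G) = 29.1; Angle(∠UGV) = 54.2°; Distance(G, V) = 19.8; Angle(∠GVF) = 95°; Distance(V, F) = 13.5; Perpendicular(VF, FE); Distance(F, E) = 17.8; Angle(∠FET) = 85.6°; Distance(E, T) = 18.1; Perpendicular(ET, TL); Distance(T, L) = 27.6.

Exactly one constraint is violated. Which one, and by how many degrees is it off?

Perpendicular(ET, TL) — off by 4.50°.

U = (0.00, 0.00) ✓; UG at 28.60° ✓; |UG| = 29.10 ✓; ∠UGV = 54.20° ✓; |GV| = 19.80 ✓; ∠GVF = 95.00° ✓; |VF| = 13.50 ✓; ∠(VF, FE) = 90.00° ✓; |FE| = 17.80 ✓; ∠FET = 85.60° ✓; |ET| = 18.10 ✓; ∠(ET, TL) = 94.50° ✗; |TL| = 27.60 ✓.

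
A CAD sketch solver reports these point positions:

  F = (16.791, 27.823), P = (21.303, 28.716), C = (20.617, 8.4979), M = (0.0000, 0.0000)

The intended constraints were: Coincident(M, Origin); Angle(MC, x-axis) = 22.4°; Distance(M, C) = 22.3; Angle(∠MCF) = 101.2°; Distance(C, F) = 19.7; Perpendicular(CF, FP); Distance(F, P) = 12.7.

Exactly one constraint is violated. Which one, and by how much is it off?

Distance(F, P) = 12.7 — off by 8.10.

M = (0.00, 0.00) ✓; MC at 22.40° ✓; |MC| = 22.30 ✓; ∠MCF = 101.2° ✓; |CF| = 19.70 ✓; ∠(CF, FP) = 90.00° ✓; |FP| = 4.600 ✗.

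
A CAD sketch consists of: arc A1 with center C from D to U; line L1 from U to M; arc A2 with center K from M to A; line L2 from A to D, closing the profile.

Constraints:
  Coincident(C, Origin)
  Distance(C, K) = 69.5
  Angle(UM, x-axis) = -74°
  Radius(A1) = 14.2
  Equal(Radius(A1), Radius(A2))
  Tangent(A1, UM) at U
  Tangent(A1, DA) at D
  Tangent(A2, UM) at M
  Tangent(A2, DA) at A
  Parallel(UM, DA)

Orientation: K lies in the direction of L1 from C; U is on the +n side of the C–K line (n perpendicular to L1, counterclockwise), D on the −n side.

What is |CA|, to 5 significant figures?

70.936

The slot axis is L1's direction at -74.0°, so u = (cos -74.0°, sin -74.0°) = (0.27564, -0.96126) and n = (−sin -74.0°, cos -74.0°) = (0.96126, 0.27564). C is at the origin and K lies 69.5 along u from C, so K = 69.5·u = (19.157, -66.808). Tangency of A1 to both parallel lines with radius 14.2 puts U and D at C ± 14.2·n: U = (13.650, 3.9141), D = (-13.650, -3.9141). Equal radii place M and A the same way about K: M = K + 14.2·n = (32.807, -62.894), A = K − 14.2·n = (5.5069, -70.722). Then |CA| = |A − C| = 70.936.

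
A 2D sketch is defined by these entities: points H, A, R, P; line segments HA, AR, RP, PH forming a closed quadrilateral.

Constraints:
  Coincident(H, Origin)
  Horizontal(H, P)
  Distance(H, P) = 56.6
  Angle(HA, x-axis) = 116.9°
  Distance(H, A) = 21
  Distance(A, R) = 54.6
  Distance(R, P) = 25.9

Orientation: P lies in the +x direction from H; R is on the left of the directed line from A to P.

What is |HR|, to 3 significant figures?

50.5

Checks: |AR| = 54.60 ✓; |RP| = 25.90 ✓.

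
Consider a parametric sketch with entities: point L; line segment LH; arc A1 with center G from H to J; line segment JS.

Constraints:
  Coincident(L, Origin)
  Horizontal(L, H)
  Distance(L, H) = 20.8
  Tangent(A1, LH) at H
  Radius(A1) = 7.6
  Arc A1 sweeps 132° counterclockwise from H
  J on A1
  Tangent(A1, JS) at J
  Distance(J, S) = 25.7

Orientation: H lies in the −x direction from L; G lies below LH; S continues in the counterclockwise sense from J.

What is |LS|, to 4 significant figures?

33.10

L is at the origin; LH is horizontal with |LH| = 20.8 and H on the −x side, so H = (-20.80, 0.000). Since A1 is tangent to LH there, GH ⟂ LH, so G = H + (0, -7.6) = (-20.80, -7.600). On A1, H sits at bearing 90° from G; a 132° counterclockwise sweep puts J at bearing 222°, so J = G + 7.6·(cos 222°, sin 222°) = (-26.45, -12.69). Since A1 is tangent to JS there, GJ ⟂ JS, so JS runs along (−sin 222°, cos 222°); with |JS| = 25.7, S = (-9.251, -31.78). Then |LS| = |S − L| = 33.10.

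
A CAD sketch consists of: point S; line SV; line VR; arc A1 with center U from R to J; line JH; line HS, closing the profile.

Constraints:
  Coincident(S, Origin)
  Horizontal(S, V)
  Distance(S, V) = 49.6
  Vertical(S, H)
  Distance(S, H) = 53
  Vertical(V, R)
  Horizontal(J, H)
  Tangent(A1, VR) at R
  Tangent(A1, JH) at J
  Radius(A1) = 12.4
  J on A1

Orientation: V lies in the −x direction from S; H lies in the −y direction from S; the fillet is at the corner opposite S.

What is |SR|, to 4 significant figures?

64.10

S is at the origin; SV is horizontal with |SV| = 49.6 and V on the −x side, so V = (-49.60, 0.000). SH is vertical with |SH| = 53.0 and H on the −y side, so H = (0.000, -53.00). The virtual corner opposite S is at (-49.60, -53.00). Tangency of A1 to VR means the radius UR is perpendicular to VR and the tangent condition forces UJ to be normal to JH, with radius 12.4, so the center U sits 12.4 in from both sides at U = (-37.20, -40.60). That places the tangent points at R = (-49.60, -40.60) on VR and J = (-37.20, -53.00) on JH. Then |SR| = |R − S| = 64.10.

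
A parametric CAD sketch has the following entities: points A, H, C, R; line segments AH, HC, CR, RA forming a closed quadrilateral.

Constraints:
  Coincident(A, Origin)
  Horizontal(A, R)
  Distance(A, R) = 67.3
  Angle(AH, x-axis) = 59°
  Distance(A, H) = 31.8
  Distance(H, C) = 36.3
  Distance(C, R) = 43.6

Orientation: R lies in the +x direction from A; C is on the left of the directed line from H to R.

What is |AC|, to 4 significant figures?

64.37

Checks: A = (0.00, 0.00) ✓; |HC| = 36.30 ✓; |CR| = 43.60 ✓.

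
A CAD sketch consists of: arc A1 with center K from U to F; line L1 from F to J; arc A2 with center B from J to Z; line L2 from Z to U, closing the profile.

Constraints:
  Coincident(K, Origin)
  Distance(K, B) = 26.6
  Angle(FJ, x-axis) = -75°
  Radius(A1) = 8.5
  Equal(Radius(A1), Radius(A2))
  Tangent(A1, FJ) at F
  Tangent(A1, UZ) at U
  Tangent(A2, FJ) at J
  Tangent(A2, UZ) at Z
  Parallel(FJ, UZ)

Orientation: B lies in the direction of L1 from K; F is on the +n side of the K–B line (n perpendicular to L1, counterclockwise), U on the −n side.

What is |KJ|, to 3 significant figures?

27.9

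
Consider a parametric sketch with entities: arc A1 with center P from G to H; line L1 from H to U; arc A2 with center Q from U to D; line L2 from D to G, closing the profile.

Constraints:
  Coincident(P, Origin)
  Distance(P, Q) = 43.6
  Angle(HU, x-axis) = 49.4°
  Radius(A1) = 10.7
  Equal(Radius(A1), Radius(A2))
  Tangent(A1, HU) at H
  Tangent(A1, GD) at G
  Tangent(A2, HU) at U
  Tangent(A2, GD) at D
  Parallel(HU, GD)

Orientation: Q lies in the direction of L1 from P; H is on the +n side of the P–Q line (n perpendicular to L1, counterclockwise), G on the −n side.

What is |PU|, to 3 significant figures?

44.9

The slot axis is L1's direction at 49.4°, so u = (cos 49.4°, sin 49.4°) = (0.651, 0.759) and n = (−sin 49.4°, cos 49.4°) = (-0.759, 0.651). P is at the origin and Q lies 43.6 along u from P, so Q = 43.6·u = (28.4, 33.1). Tangency of A1 to both parallel lines with radius 10.7 puts H and G at P ± 10.7·n: H = (-8.12, 6.96), G = (8.12, -6.96). Equal radii place U and D the same way about Q: U = Q + 10.7·n = (20.2, 40.1), D = Q − 10.7·n = (36.5, 26.1). Then |PU| = |U − P| = 44.9.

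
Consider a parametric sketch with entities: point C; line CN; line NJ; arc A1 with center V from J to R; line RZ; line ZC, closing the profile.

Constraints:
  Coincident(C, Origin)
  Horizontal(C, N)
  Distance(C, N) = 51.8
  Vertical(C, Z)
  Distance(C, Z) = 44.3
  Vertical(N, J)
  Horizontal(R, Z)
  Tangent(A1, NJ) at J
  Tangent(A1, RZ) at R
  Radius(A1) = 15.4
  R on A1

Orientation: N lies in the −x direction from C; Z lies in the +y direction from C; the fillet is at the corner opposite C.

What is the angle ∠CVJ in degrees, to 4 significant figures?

141.6°

The virtual corner opposite C is at (-51.80, 44.30). Since A1 is tangent to NJ there, VJ ⟂ NJ and the tangent condition forces VR to be normal to RZ, with radius 15.4, so the center V sits 15.4 in from both sides at V = (-36.40, 28.90). That places the tangent points at J = (-51.80, 28.90) on NJ and R = (-36.40, 44.30) on RZ. Then cos ∠CVJ = VC·VJ / (|VC||VJ|), giving 141.6°.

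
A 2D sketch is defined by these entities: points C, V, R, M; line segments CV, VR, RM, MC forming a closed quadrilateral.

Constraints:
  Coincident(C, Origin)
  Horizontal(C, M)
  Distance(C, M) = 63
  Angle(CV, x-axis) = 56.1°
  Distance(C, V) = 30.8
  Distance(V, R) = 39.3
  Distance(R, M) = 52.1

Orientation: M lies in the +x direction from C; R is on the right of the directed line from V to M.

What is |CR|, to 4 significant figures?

18.50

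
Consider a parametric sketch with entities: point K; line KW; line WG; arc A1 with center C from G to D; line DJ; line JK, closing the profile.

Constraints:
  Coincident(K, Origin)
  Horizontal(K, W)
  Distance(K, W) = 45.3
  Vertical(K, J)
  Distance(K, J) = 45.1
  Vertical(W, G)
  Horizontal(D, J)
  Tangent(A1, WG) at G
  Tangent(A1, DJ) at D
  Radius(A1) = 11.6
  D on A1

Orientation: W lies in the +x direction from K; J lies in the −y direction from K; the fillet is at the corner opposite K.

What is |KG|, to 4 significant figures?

56.34

The virtual corner opposite K is at (45.30, -45.10). Tangency of A1 to WG means the radius CG is perpendicular to WG and since A1 is tangent to DJ there, CD ⟂ DJ, with radius 11.6, so the center C sits 11.6 in from both sides at C = (33.70, -33.50). That places the tangent points at G = (45.30, -33.50) on WG and D = (33.70, -45.10) on DJ. Then |KG| = |G − K| = 56.34.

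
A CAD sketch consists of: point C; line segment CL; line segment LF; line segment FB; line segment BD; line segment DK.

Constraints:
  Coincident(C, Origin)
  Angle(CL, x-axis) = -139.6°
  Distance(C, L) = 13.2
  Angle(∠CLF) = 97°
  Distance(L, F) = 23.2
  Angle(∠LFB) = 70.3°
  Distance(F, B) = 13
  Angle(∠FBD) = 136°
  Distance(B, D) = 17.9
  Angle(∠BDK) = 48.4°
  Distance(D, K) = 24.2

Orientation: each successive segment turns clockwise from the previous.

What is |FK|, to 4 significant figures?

14.40

C is at the origin; CL runs at -139.6° with length 13.2, so L = (-10.05, -8.555). ∠CLF = 97.0° gives LF at 137.4° from the x-axis; with |LF| = 23.2, F = (-27.13, 7.148). ∠LFB = 70.3° gives FB at 27.70° from the x-axis; with |FB| = 13.0, B = (-15.62, 13.19). ∠FBD = 136.0° gives BD at -16.30° from the x-axis; with |BD| = 17.9, D = (1.561, 8.167). ∠BDK = 48.4° gives DK at -147.9° from the x-axis; with |DK| = 24.2, K = (-18.94, -4.692). Then |FK| = |K − F| = 14.40.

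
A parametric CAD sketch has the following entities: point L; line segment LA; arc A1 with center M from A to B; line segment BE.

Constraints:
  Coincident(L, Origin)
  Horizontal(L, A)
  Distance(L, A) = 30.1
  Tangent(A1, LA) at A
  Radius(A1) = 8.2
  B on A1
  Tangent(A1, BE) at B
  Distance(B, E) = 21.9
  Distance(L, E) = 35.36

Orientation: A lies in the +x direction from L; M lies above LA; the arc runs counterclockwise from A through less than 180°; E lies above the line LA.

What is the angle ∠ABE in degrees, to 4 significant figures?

111.8°

Checks: |MB| = 8.200 ✓; ∠(MB, BE) = 90.00° ✓; |BE| = 21.90 ✓; |LE| = 35.36 ✓.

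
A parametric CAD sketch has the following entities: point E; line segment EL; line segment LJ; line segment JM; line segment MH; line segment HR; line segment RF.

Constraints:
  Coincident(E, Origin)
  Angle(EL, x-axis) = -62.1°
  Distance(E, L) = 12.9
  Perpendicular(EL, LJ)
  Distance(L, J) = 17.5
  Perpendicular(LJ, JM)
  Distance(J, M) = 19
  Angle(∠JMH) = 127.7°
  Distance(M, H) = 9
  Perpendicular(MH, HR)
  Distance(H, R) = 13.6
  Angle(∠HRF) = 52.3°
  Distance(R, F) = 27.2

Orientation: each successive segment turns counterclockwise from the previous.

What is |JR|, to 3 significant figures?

20.7

E is at the origin; EL runs at -62.1° with length 12.9, so L = (6.04, -11.4). The perpendicularity gives LJ at right angles to EL, so LJ runs at 27.9°; with |LJ| = 17.5, J = (21.5, -3.21). LJ is perpendicular to JM, so JM runs at 118°; with |JM| = 19.0, M = (12.6, 13.6). ∠JMH = 127.7° gives MH at 170° from the x-axis; with |MH| = 9.0, H = (3.74, 15.1). MH is perpendicular to HR, so HR runs at -99.8°; with |HR| = 13.6, R = (1.43, 1.71). Then |JR| = |R − J| = 20.7.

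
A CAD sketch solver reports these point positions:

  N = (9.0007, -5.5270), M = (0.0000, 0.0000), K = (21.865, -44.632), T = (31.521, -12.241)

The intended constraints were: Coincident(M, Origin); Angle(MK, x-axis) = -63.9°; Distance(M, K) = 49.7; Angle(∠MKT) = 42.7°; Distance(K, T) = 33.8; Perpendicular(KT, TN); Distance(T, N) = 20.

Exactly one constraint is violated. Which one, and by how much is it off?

Distance(T, N) = 20 — off by 3.50.

M = (0.00, 0.00) ✓; MK at -63.90° ✓; |MK| = 49.70 ✓; ∠MKT = 42.70° ✓; |KT| = 33.80 ✓; ∠(KT, TN) = 90.00° ✓; |TN| = 23.50 ✗.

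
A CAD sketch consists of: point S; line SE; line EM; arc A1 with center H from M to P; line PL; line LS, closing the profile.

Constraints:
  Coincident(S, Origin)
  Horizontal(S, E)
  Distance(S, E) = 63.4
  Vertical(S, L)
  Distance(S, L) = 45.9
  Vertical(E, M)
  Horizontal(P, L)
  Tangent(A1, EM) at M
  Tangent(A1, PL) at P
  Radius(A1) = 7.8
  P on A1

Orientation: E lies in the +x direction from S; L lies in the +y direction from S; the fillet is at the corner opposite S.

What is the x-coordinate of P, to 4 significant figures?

55.60

S is at the origin; S and E share the same y with |SE| = 63.4 and E on the +x side, so E = (63.40, 0.000). SL is vertical with |SL| = 45.9 and L on the +y side, so L = (0.000, 45.90). The virtual corner opposite S is at (63.40, 45.90). The tangent condition forces HM to be normal to EM and tangency of A1 to PL means the radius HP is perpendicular to PL, with radius 7.8, so the center H sits 7.8 in from both sides at H = (55.60, 38.10). That places the tangent points at M = (63.40, 38.10) on EM and P = (55.60, 45.90) on PL. So P.x = 55.60.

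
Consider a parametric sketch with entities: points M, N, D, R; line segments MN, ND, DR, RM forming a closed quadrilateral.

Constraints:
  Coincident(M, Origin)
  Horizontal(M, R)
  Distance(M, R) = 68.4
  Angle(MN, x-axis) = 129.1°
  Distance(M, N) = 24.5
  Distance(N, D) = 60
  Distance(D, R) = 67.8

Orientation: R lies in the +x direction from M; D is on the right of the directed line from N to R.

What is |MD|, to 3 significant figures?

36.6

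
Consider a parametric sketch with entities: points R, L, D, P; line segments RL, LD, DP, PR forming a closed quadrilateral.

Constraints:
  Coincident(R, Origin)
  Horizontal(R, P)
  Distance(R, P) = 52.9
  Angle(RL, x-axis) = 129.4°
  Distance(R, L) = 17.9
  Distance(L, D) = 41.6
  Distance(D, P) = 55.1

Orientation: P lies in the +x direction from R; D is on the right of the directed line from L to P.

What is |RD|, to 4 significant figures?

25.20

R is at the origin; R and P share the same y with |RP| = 52.9 and P in +x, so P = (52.9, 0). RL runs at 129.4° with |RL| = 17.9, so L = (-11.36, 13.83). D is determined by |LD| = 41.6 and |DP| = 55.1 together: it lies at the intersection of circle(L, 41.6) and circle(P, 55.1). With |LP| = 65.73, the foot of the radical line on LP is 22.94 from L and the perpendicular offset is √(41.6² − 22.94²) = 34.71. Taking the right-of-LP solution: D = (3.759, -24.92).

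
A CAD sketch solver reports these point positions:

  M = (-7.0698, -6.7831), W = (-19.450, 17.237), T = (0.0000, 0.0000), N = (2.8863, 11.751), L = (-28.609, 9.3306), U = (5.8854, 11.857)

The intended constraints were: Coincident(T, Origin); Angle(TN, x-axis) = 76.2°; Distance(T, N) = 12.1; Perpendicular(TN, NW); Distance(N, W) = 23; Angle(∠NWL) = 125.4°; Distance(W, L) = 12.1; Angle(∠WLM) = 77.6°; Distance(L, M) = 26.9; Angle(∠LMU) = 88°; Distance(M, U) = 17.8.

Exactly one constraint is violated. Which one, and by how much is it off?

Distance(M, U) = 17.8 — off by 4.90.

T = (0.00, 0.00) ✓; TN at 76.20° ✓; |TN| = 12.10 ✓; ∠(TN, NW) = 90.00° ✓; |NW| = 23.00 ✓; ∠NWL = 125.4° ✓; |WL| = 12.10 ✓; ∠WLM = 77.60° ✓; |LM| = 26.90 ✓; ∠LMU = 88.00° ✓; |MU| = 22.70 ✗.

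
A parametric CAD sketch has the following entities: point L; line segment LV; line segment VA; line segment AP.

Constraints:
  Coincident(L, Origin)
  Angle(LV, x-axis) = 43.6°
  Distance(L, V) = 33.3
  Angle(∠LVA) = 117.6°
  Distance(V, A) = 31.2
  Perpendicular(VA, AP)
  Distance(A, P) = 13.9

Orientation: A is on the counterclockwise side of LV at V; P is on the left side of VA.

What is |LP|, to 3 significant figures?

49.2

∠LVA = 117.6°, so VA runs at 43.6° + (180° − 117.6°) = 106° from the x-axis; with |VA| = 31.2, A = V + 31.2·(cos 106°, sin 106°) = (15.5, 53.0). VA ⟂ AP; with |AP| = 13.9 on the left of VA, P = A + 13.9·(-0.961, -0.276) = (2.15, 49.1). Then |LP| = |P − L| = 49.2.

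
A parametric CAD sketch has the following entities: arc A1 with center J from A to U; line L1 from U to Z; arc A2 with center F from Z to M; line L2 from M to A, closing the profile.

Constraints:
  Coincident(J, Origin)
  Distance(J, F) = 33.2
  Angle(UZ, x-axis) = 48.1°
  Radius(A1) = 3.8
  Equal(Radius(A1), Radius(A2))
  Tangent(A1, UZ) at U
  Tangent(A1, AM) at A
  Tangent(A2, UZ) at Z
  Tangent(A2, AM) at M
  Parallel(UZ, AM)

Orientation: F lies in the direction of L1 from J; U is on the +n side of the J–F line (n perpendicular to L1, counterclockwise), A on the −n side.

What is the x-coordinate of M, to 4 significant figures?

25.00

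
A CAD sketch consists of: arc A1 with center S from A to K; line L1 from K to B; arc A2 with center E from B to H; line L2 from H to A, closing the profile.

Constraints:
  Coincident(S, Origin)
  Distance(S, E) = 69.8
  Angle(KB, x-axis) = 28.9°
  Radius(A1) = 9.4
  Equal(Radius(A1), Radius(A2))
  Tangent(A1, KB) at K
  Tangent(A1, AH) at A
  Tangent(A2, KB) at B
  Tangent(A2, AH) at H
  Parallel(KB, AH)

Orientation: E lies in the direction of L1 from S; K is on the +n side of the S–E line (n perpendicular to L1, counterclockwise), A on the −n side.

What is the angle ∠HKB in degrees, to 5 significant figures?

15.074°

The slot axis is L1's direction at 28.9°, so u = (cos 28.9°, sin 28.9°) = (0.87546, 0.48328) and n = (−sin 28.9°, cos 28.9°) = (-0.48328, 0.87546). S is at the origin and E lies 69.8 along u from S, so E = 69.8·u = (61.107, 33.733). Tangency of A1 to both parallel lines with radius 9.4 puts K and A at S ± 9.4·n: K = (-4.5429, 8.2294), A = (4.5429, -8.2294). Equal radii place B and H the same way about E: B = E + 9.4·n = (56.565, 41.962), H = E − 9.4·n = (65.650, 25.504). Then cos ∠HKB = KH·KB / (|KH||KB|), giving 15.074°.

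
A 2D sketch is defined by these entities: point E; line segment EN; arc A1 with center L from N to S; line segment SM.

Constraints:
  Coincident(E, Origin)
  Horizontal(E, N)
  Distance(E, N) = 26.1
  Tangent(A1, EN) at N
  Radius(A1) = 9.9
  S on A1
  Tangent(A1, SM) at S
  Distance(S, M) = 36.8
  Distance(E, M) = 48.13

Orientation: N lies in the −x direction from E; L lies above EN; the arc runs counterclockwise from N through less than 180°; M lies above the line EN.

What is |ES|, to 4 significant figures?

18.70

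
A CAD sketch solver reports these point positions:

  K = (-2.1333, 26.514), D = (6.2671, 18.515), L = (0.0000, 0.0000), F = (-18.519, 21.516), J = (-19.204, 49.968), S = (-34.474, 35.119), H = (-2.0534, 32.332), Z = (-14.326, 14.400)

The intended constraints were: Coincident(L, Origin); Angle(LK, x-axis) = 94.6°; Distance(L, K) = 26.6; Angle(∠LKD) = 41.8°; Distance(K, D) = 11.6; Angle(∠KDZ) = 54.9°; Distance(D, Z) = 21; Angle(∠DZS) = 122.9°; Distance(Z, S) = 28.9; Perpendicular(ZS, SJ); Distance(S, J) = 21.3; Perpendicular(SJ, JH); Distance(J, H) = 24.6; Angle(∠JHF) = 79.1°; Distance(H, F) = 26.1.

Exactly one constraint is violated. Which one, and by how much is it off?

Distance(H, F) = 26.1 — off by 6.40.

L = (0.00, 0.00) ✓; LK at 94.60° ✓; |LK| = 26.60 ✓; ∠LKD = 41.80° ✓; |KD| = 11.60 ✓; ∠KDZ = 54.90° ✓; |DZ| = 21.00 ✓; ∠DZS = 122.9° ✓; |ZS| = 28.90 ✓; ∠(ZS, SJ) = 90.00° ✓; |SJ| = 21.30 ✓; ∠(SJ, JH) = 90.00° ✓; |JH| = 24.60 ✓; ∠JHF = 79.10° ✓; |HF| = 19.70 ✗.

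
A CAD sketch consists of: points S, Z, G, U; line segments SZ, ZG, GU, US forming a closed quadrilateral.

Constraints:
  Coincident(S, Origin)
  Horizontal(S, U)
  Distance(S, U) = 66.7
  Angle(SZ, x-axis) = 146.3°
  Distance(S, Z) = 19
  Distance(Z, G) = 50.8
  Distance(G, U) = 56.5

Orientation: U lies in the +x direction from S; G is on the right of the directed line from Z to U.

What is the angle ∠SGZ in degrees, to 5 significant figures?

8.7818°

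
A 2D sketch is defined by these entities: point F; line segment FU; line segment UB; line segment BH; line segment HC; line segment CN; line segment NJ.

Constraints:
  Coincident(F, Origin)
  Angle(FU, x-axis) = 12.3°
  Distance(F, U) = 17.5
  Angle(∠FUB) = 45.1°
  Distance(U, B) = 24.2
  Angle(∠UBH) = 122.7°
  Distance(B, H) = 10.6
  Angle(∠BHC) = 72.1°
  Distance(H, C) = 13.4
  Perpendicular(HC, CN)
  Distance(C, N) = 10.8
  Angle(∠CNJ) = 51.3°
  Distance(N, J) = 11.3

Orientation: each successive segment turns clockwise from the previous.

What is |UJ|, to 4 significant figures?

25.38

F is at the origin; FU runs at 12.3° with length 17.5, so U = (17.10, 3.728). ∠FUB = 45.1° gives UB at -122.6° from the x-axis; with |UB| = 24.2, B = (4.060, -16.66). ∠UBH = 122.7° gives BH at -179.9° from the x-axis; with |BH| = 10.6, H = (-6.540, -16.68). ∠BHC = 72.1° gives HC at 72.20° from the x-axis; with |HC| = 13.4, C = (-2.444, -3.919). HC is perpendicular to CN, so CN runs at -17.80°; with |CN| = 10.8, N = (7.839, -7.221). ∠CNJ = 51.3° gives NJ at -146.5° from the x-axis; with |NJ| = 11.3, J = (-1.584, -13.46). Then |UJ| = |J − U| = 25.38.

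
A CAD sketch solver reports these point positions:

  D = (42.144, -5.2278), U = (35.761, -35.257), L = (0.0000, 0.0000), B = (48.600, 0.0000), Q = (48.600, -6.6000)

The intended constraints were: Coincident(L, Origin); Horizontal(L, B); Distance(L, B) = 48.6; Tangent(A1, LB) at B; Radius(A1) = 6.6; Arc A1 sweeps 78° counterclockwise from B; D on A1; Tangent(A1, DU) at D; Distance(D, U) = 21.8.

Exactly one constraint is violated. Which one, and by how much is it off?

Distance(D, U) = 21.8 — off by 8.90.

L = (0.00, 0.00) ✓; L.y = 0.00, B.y = 0.00 ✓; |LB| = 48.60 ✓; ∠(QB, BL) = 90.00° ✓; |QB| = 6.600 ✓; bearing(Q→D) − bearing(Q→B) = 78.00° ✓; |QD| = 6.600 ✓; ∠(QD, DU) = 90.00° ✓; |DU| = 30.70 ✗.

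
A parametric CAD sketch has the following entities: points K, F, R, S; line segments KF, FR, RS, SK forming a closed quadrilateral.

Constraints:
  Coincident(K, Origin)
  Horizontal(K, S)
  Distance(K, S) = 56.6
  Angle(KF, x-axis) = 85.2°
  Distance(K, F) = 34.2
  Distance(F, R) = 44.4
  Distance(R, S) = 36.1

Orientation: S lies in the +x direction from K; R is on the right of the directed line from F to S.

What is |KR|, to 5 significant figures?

22.028

Checks: |FR| = 44.40 ✓; |RS| = 36.10 ✓.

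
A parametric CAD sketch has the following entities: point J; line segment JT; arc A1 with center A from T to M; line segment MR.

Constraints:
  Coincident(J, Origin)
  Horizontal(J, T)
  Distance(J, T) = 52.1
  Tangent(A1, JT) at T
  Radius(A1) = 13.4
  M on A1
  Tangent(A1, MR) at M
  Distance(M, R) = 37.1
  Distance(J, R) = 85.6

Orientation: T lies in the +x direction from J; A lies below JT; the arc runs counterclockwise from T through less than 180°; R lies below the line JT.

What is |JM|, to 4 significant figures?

49.08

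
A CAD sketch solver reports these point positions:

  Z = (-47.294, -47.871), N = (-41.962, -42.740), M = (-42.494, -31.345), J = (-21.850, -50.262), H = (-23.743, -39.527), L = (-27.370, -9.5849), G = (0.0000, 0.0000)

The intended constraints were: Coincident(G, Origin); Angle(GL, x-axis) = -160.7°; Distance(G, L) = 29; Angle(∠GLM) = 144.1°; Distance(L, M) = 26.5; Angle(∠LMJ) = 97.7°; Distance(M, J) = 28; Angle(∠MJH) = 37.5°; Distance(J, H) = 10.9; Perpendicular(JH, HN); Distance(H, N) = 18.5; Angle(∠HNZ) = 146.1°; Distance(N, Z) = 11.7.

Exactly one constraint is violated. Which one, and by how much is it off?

Distance(N, Z) = 11.7 — off by 4.30.

G = (0.00, 0.00) ✓; GL at -160.7° ✓; |GL| = 29.00 ✓; ∠GLM = 144.1° ✓; |LM| = 26.50 ✓; ∠LMJ = 97.70° ✓; |MJ| = 28.00 ✓; ∠MJH = 37.50° ✓; |JH| = 10.90 ✓; ∠(JH, HN) = 90.00° ✓; |HN| = 18.50 ✓; ∠HNZ = 146.1° ✓; |NZ| = 7.400 ✗.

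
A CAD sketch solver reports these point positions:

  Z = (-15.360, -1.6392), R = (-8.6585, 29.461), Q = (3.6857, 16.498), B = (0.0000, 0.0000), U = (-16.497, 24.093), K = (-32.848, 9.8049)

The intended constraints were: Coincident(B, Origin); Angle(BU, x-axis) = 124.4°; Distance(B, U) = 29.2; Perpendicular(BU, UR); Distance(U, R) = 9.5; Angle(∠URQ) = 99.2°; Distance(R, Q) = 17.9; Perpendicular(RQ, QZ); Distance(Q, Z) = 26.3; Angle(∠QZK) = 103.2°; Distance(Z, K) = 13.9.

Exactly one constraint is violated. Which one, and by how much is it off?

Distance(Z, K) = 13.9 — off by 7.00.

B = (0.00, 0.00) ✓; BU at 124.4° ✓; |BU| = 29.20 ✓; ∠(BU, UR) = 90.00° ✓; |UR| = 9.500 ✓; ∠URQ = 99.19° ✓; |RQ| = 17.90 ✓; ∠(RQ, QZ) = 90.00° ✓; |QZ| = 26.30 ✓; ∠QZK = 103.2° ✓; |ZK| = 20.90 ✗.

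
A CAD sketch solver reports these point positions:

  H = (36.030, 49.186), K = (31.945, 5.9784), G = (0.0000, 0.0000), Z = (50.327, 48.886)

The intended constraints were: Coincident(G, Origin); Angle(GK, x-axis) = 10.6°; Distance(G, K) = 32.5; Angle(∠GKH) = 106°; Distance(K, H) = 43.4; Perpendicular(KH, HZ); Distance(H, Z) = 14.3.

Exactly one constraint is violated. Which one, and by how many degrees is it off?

Perpendicular(KH, HZ) — off by 4.20°.

G = (0.00, 0.00) ✓; GK at 10.60° ✓; |GK| = 32.50 ✓; ∠GKH = 106.0° ✓; |KH| = 43.40 ✓; ∠(KH, HZ) = 85.80° ✗; |HZ| = 14.30 ✓.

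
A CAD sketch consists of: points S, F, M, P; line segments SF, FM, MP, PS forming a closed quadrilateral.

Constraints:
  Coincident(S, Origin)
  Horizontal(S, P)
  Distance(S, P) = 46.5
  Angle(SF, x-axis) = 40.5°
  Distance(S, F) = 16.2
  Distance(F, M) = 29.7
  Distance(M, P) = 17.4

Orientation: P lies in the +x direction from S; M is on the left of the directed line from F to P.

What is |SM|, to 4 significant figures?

44.60

Checks: |FM| = 29.70 ✓; |MP| = 17.40 ✓.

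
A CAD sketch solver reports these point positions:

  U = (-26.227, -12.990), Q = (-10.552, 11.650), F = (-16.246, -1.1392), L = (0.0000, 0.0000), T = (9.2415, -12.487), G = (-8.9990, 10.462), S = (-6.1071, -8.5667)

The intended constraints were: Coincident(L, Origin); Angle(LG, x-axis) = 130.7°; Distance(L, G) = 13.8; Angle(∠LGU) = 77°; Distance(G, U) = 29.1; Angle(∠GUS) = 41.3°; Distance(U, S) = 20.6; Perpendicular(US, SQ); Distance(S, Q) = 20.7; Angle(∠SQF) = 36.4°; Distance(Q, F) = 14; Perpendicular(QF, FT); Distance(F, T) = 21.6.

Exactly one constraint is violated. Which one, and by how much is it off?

Distance(F, T) = 21.6 — off by 6.30.

L = (0.00, 0.00) ✓; LG at 130.7° ✓; |LG| = 13.80 ✓; ∠LGU = 77.00° ✓; |GU| = 29.10 ✓; ∠GUS = 41.30° ✓; |US| = 20.60 ✓; ∠(US, SQ) = 90.00° ✓; |SQ| = 20.70 ✓; ∠SQF = 36.40° ✓; |QF| = 14.00 ✓; ∠(QF, FT) = 90.00° ✓; |FT| = 27.90 ✗.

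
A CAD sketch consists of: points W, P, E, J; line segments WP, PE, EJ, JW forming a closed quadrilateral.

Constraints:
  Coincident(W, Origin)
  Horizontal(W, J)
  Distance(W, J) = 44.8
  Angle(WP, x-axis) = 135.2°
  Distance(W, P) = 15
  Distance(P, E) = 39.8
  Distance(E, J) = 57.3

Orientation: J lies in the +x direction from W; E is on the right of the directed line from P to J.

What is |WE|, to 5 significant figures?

29.178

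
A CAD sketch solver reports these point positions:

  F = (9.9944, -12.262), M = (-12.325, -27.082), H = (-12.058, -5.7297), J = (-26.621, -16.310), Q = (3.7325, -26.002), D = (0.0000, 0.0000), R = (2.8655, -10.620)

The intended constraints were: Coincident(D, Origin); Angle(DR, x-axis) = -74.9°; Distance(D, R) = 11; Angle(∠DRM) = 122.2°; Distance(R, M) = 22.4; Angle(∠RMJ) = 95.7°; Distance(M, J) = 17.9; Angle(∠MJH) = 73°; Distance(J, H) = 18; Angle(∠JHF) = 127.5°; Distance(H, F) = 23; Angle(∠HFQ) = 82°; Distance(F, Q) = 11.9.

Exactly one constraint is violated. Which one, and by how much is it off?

Distance(F, Q) = 11.9 — off by 3.20.

D = (0.00, 0.00) ✓; DR at -74.90° ✓; |DR| = 11.00 ✓; ∠DRM = 122.2° ✓; |RM| = 22.40 ✓; ∠RMJ = 95.70° ✓; |MJ| = 17.90 ✓; ∠MJH = 73.00° ✓; |JH| = 18.00 ✓; ∠JHF = 127.5° ✓; |HF| = 23.00 ✓; ∠HFQ = 82.00° ✓; |FQ| = 15.10 ✗.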